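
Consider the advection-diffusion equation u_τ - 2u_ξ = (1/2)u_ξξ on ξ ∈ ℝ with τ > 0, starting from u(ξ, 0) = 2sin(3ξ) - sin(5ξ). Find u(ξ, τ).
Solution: Change to a moving frame: let η = ξ + 2τ, σ = τ and write u(ξ,τ) = w(η,σ).
By the chain rule u_τ = w_σ + 2w_η, u_ξ = w_η, u_ξξ = w_ηη.
Then u_τ - 2u_ξ = w_σ: the advection term cancels and the PDE becomes the heat equation w_σ = (1/2)w_ηη on η ∈ ℝ.
Initial data: w(η,0) = u(η,0) = 2sin(3η) - sin(5η).
On η ∈ ℝ each mode satisfies (sin(nη))″ = -n² sin(nη), so exp(-n²σ/2) sin(nη) solves the heat equation; by superposition w(η,σ) = Σ c_n exp(-n²σ/2) sin(nη).
Reading off the coefficients: c_3=2, c_5=-1, so w(η,σ) = 2exp(-9σ/2)sin(3η) - exp(-25σ/2)sin(5η).
Substituting back η = ξ + 2τ, σ = τ: u(ξ,τ) = w(ξ + 2τ, τ).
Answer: u(ξ, τ) = 2exp(-9τ/2)sin(3ξ + 6τ) - exp(-25τ/2)sin(5ξ + 10τ)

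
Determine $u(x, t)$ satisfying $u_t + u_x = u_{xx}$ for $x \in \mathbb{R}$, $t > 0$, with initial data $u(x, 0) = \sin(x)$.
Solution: Change to a moving frame: let $\eta = x - t$, $\sigma = t$ and write $u(x,t) = w(\eta,\sigma)$.
By the chain rule $u_t = w_{\sigma} - w_{\eta}$, $u_x = w_{\eta}$, $u_{xx} = w_{\eta\eta}$.
Then $u_t + u_x = w_{\sigma}$: the advection term cancels and the PDE becomes the heat equation $w_{\sigma} = w_{\eta\eta}$ on $\eta \in \mathbb{R}$.
Initial data: $w(\eta,0) = u(\eta,0) = \sin(\eta)$.
On $\eta \in \mathbb{R}$ each mode satisfies $(\sin(n\eta))'' = -n^2 \sin(n\eta)$, so $e^{-n^2\sigma} \sin(n\eta)$ solves the heat equation; by superposition $w(\eta,\sigma) = \sum c_n e^{-n^2\sigma} \sin(n\eta)$.
Reading off the coefficients: $c_1=1$, so $w(\eta,\sigma) = e^{-\sigma} \sin(\eta)$.
Substituting back $\eta = x - t$, $\sigma = t$: $u(x,t) = w(x - t, t)$.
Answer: $u(x, t) = - e^{-t} \sin(t - x)$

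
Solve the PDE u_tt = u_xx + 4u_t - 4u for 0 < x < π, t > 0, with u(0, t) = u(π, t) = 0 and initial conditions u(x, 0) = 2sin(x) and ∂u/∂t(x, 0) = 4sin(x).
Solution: Substitute u = exp(2t)w.
Then u_t = exp(2t)(w_t + 2w), u_tt = exp(2t)(w_tt + 4w_t + 4w), u_xx = exp(2t)w_xx; substituting and dividing by exp(2t), the lower-order terms cancel: w_tt = w_xx (standard wave equation).
Data for w: w(x,0) = u(x,0) = 2sin(x); w_t(x,0) = u_t(x,0) - 2u(x,0) = 0. The boundary conditions carry over: w(0,t) = w(π,t) = 0.
Separating variables: w = Σ [A_n cos(ω_n t) + B_n sin(ω_n t)] sin(nx), ω_n = n. From ICs: A_1=2.
So w(x,t) = 2sin(x)cos(t), and u(x,t) = exp(2t)w(x,t).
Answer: u(x, t) = 2exp(2t)sin(x)cos(t)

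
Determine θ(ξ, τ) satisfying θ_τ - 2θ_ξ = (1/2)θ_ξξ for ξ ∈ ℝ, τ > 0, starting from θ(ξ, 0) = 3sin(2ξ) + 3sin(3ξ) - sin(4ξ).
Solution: Change to a moving frame: let η = ξ + 2τ, σ = τ and write θ(ξ,τ) = u(η,σ).
By the chain rule θ_τ = u_σ + 2u_η, θ_ξ = u_η, θ_ξξ = u_ηη.
Then θ_τ - 2θ_ξ = u_σ: the advection term cancels and the PDE becomes the heat equation u_σ = (1/2)u_ηη on η ∈ ℝ.
Initial data: u(η,0) = θ(η,0) = 3sin(2η) + 3sin(3η) - sin(4η).
On η ∈ ℝ each mode satisfies (sin(nη))″ = -n² sin(nη), so exp(-n²σ/2) sin(nη) solves the heat equation; by superposition u(η,σ) = Σ c_n exp(-n²σ/2) sin(nη).
Reading off the coefficients: c_2=3, c_3=3, c_4=-1, so u(η,σ) = 3exp(-2σ)sin(2η) - exp(-8σ)sin(4η) + 3exp(-9σ/2)sin(3η).
Substituting back η = ξ + 2τ, σ = τ: θ(ξ,τ) = u(ξ + 2τ, τ).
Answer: θ(ξ, τ) = 3exp(-2τ)sin(2ξ + 4τ) - exp(-8τ)sin(4ξ + 8τ) + 3exp(-9τ/2)sin(3ξ + 6τ)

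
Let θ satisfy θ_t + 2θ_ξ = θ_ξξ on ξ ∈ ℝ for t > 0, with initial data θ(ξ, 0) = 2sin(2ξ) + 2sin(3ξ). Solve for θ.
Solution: Moving frame: η = ξ - 2t, σ = t, θ = u(η,σ), so θ_t = u_σ - 2u_η and θ_ξξ = u_ηη.
Hence θ_t + 2θ_ξ = u_σ and the PDE becomes the heat equation u_σ = u_ηη on η ∈ ℝ.
Initial data: u(η,0) = θ(η,0) = 2sin(2η) + 2sin(3η). Each mode sin(nη) decays as exp(-n²σ) on ℝ, so u(η,σ) = Σ c_n exp(-n²σ) sin(nη) with c_2=2, c_3=2: u(η,σ) = 2exp(-4σ)sin(2η) + 2exp(-9σ)sin(3η).
Substituting back: θ(ξ,t) = u(ξ - 2t, t).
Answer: θ(ξ, t) = -2exp(-4t)sin(4t - 2ξ) - 2exp(-9t)sin(6t - 3ξ)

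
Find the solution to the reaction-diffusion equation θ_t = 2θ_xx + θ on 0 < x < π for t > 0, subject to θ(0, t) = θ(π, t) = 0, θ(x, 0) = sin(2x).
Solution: Substitute θ = exp(t)u.
Then θ_t = exp(t)(u_t + u), θ_xx = exp(t)u_xx; substituting and dividing by exp(t), the lower-order terms cancel: u_t = 2u_xx (standard heat equation).
Data for u: u(x,0) = θ(x,0) = sin(2x). The boundary conditions carry over: u(0,t) = u(π,t) = 0.
Separating variables: u = Σ c_n exp(-2n²t) sin(nx). From u(x,0) = sin(2x): c_2=1.
So u(x,t) = exp(-8t)sin(2x), and θ(x,t) = exp(t)u(x,t).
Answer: θ(x, t) = exp(-7t)sin(2x)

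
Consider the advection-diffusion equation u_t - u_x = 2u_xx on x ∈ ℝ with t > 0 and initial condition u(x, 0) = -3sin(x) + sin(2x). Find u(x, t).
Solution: Change to a moving frame: let η = x + t, σ = t and write u(x,t) = w(η,σ).
By the chain rule u_t = w_σ + w_η, u_x = w_η, u_xx = w_ηη.
Then u_t - u_x = w_σ: the advection term cancels and the PDE becomes the heat equation w_σ = 2w_ηη on η ∈ ℝ.
Initial data: w(η,0) = u(η,0) = -3sin(η) + sin(2η).
On η ∈ ℝ each mode satisfies (sin(nη))″ = -n² sin(nη), so exp(-2n²σ) sin(nη) solves the heat equation; by superposition w(η,σ) = Σ c_n exp(-2n²σ) sin(nη).
Reading off the coefficients: c_1=-3, c_2=1, so w(η,σ) = -3exp(-2σ)sin(η) + exp(-8σ)sin(2η).
Substituting back η = x + t, σ = t: u(x,t) = w(x + t, t).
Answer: u(x, t) = -3exp(-2t)sin(t + x) + exp(-8t)sin(2t + 2x)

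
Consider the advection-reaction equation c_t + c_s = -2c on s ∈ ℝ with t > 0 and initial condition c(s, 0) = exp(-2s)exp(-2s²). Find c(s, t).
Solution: Substitute c = exp(-2s)u.
Then c_s = exp(-2s)(u_s - 2u), c_t = exp(-2s)u_t; substituting and dividing by exp(-2s), the lower-order terms cancel: u_t + u_s = 0 (standard advection equation).
Data for u: u(s,0) = exp(2s)c(s,0) = exp(-2s²).
By characteristics (ds/dt = 1), u(s,t) = f(s - t) with f = u(·, 0).
So u(s,t) = exp(-2(s - t)²), and c(s,t) = exp(-2s)u(s,t).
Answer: c(s, t) = exp(-2s)exp(-2(s - t)²)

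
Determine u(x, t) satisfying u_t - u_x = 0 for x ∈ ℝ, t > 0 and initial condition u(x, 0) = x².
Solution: By characteristics (dx/dt = -1), u(x,t) = f(x + t) with f = u(·, 0).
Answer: u(x, t) = t² + 2tx + x²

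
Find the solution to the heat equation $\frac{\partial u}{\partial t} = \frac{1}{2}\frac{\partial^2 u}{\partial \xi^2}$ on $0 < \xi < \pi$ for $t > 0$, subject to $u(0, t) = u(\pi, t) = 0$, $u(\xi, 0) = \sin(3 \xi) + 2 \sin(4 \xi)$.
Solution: Separating variables: $u = \sum c_n e^{-n^2t/2} \sin(n\xi)$. From $u(\xi,0) = \sin(3 \xi) + 2 \sin(4 \xi)$: $c_3=1, c_4=2$.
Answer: $u(\xi, t) = 2 e^{-8 t} \sin(4 \xi) + e^{-9 t/2} \sin(3 \xi)$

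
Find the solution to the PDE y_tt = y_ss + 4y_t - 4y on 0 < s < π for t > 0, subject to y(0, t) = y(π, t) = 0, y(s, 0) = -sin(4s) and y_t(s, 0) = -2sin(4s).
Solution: Substitute y = exp(2t)u.
Then y_t = exp(2t)(u_t + 2u), y_tt = exp(2t)(u_tt + 4u_t + 4u), y_ss = exp(2t)u_ss; substituting and dividing by exp(2t), the lower-order terms cancel: u_tt = u_ss (standard wave equation).
Data for u: u(s,0) = y(s,0) = -sin(4s); u_t(s,0) = y_t(s,0) - 2y(s,0) = 0. The boundary conditions carry over: u(0,t) = u(π,t) = 0.
Separating variables: u = Σ [A_n cos(ω_n t) + B_n sin(ω_n t)] sin(ns), ω_n = n. From ICs: A_4=-1.
So u(s,t) = -sin(4s)cos(4t), and y(s,t) = exp(2t)u(s,t).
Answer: y(s, t) = -exp(2t)sin(4s)cos(4t)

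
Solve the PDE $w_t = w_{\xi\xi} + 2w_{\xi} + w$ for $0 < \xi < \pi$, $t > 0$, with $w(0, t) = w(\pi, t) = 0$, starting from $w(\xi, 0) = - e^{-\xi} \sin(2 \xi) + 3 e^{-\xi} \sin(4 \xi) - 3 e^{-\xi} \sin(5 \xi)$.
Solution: Substitute $w = e^{-\xi}u$, i.e. $u = e^{\xi}w$.
By the product rule, $w_{\xi} = e^{-\xi}(u_{\xi} - u)$, $w_{\xi\xi} = e^{-\xi}(u_{\xi\xi} - 2u_{\xi} + u)$, $w_t = e^{-\xi}u_t$.
Substituting into the PDE and dividing by $e^{-\xi}$: $u_t = (u_{\xi\xi} - 2u_{\xi} + u) + 2(u_{\xi} - u) + u$.
The lower-order terms cancel, leaving the standard heat equation $u_t = u_{\xi\xi}$.
Initial data for $u$: $u(\xi,0) = e^{\xi}w(\xi,0) = - \sin(2 \xi) + 3 \sin(4 \xi) - 3 \sin(5 \xi)$. The boundary conditions carry over: $u(0,t) = u(\pi,t) = 0$.
Solve for $u$:
  Using separation of variables $u = X(\xi)T(t)$:
  Eigenfunctions: $\sin(n\xi)$, $n = 1, 2, 3, \ldots$
  General solution: $u(\xi, t) = \sum c_n \sin(n\xi) e^{-n^2 t}$
  Matching $u(\xi,0) = - \sin(2 \xi) + 3 \sin(4 \xi) - 3 \sin(5 \xi)$ term by term: $c_2=-1, c_4=3, c_5=-3$.
Hence $u(\xi,t) = - e^{-4 t} \sin(2 \xi) + 3 e^{-16 t} \sin(4 \xi) - 3 e^{-25 t} \sin(5 \xi)$.
Transform back: $w(\xi,t) = e^{-\xi}u(\xi,t)$.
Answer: $w(\xi, t) = - e^{-\xi} e^{-4 t} \sin(2 \xi) + 3 e^{-\xi} e^{-16 t} \sin(4 \xi) - 3 e^{-\xi} e^{-25 t} \sin(5 \xi)$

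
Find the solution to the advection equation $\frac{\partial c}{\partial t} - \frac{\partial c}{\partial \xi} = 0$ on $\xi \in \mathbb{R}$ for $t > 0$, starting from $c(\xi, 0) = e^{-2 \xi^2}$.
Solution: By characteristics ($d\xi/dt = -1$), $c(\xi,t) = f(\xi + t)$ with $f = c( \cdot , 0)$.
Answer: $c(\xi, t) = e^{-2 (\xi + t)^2}$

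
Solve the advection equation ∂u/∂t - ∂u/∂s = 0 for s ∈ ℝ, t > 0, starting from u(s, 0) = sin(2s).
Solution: By method of characteristics (waves move left with speed 1):
Along characteristics s + t = const, u is constant, so u(s,t) = f(s + t) with f = u(·, 0).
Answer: u(s, t) = sin(2s + 2t)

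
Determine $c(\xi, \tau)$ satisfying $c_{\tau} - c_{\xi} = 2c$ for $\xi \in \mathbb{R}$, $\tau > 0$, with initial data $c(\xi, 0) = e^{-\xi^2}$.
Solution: Substitute $c = e^{2\tau}u$, i.e. $u = e^{-2\tau}c$.
By the product rule, $c_{\tau} = e^{2\tau}(u_{\tau} + 2u)$, $c_{\xi} = e^{2\tau}u_{\xi}$.
Substituting into the PDE and dividing by $e^{2\tau}$: $u_{\tau} + 2u - u_{\xi} = 2u$.
The lower-order terms cancel, leaving the standard advection equation $u_{\tau} - u_{\xi} = 0$.
Initial data for $u$: $u(\xi,0) = c(\xi,0) = e^{-\xi^2}$.
Solve for $u$:
  By method of characteristics (waves move left with speed 1):
  Along characteristics $\xi + \tau =$ const, $u$ is constant, so $u(\xi,\tau) = f(\xi + \tau)$ with $f = u( \cdot , 0)$.
Hence $u(\xi,\tau) = e^{-(\xi + \tau)^2}$.
Transform back: $c(\xi,\tau) = e^{2\tau}u(\xi,\tau)$.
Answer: $c(\xi, \tau) = e^{2 \tau} e^{-(\tau + \xi)^2}$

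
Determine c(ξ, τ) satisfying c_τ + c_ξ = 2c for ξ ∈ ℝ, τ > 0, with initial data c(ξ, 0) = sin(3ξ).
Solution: Substitute c = exp(2τ)u, i.e. u = exp(-2τ)c.
By the product rule, c_τ = exp(2τ)(u_τ + 2u), c_ξ = exp(2τ)u_ξ.
Substituting into the PDE and dividing by exp(2τ): u_τ + 2u + u_ξ = 2u.
The lower-order terms cancel, leaving the standard advection equation u_τ + u_ξ = 0.
Initial data for u: u(ξ,0) = c(ξ,0) = sin(3ξ).
Solve for u:
  By method of characteristics (waves move right with speed 1):
  Along characteristics ξ - τ = const, u is constant, so u(ξ,τ) = f(ξ - τ) with f = u(·, 0).
Hence u(ξ,τ) = sin(3ξ - 3τ).
Transform back: c(ξ,τ) = exp(2τ)u(ξ,τ).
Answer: c(ξ, τ) = exp(2τ)sin(3ξ - 3τ)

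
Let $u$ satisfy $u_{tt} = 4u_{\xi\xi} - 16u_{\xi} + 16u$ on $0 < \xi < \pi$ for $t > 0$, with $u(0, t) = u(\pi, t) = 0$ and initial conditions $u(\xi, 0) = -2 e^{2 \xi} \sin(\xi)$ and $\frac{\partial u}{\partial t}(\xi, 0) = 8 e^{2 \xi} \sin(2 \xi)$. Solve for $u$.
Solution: Substitute $u = e^{2\xi}w$, i.e. $w = e^{-2\xi}u$.
By the product rule, $u_{\xi} = e^{2\xi}(w_{\xi} + 2w)$, $u_{\xi\xi} = e^{2\xi}(w_{\xi\xi} + 4w_{\xi} + 4w)$, $u_{tt} = e^{2\xi}w_{tt}$.
Substituting into the PDE and dividing by $e^{2\xi}$: $w_{tt} = 4(w_{\xi\xi} + 4w_{\xi} + 4w) - 16(w_{\xi} + 2w) + 16w$.
The lower-order terms cancel, leaving the standard wave equation $w_{tt} = 4w_{\xi\xi}$.
Initial data for $w$: $w(\xi,0) = e^{-2\xi}u(\xi,0) = -2 \sin(\xi)$; $w_t(\xi,0) = e^{-2\xi}u_t(\xi,0) = 8 \sin(2 \xi)$. The boundary conditions carry over: $w(0,t) = w(\pi,t) = 0$.
Solve for $w$:
  Using separation of variables $w = X(\xi)T(t)$:
  Eigenfunctions: $\sin(n\xi)$, $n = 1, 2, 3, \ldots$
  General solution: $w(\xi, t) = \sum [A_n \cos(2n t) + B_n \sin(2n t)] \sin(n\xi)$
  From $w(\xi,0) = -2 \sin(\xi)$: $A_1=-2$. From $w_t(\xi,0) = 8 \sin(2 \xi)$, using $w_t(\xi,0) = \sum \omega_n B_n \sin(n\xi)$ with $\omega_n = 2n$: $B_2 = 8/4 = 2$.
Hence $w(\xi,t) = 2 \sin(4 t) \sin(2 \xi) - 2 \sin(\xi) \cos(2 t)$.
Transform back: $u(\xi,t) = e^{2\xi}w(\xi,t)$.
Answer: $u(\xi, t) = -2 e^{2 \xi} \sin(\xi) \cos(2 t) + 2 e^{2 \xi} \sin(2 \xi) \sin(4 t)$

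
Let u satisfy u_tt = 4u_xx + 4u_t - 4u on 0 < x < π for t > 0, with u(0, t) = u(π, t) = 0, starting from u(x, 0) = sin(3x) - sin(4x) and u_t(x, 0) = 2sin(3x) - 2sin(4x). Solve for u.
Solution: Substitute u = exp(2t)w.
Then u_t = exp(2t)(w_t + 2w), u_tt = exp(2t)(w_tt + 4w_t + 4w), u_xx = exp(2t)w_xx; substituting and dividing by exp(2t), the lower-order terms cancel: w_tt = 4w_xx (standard wave equation).
Data for w: w(x,0) = u(x,0) = sin(3x) - sin(4x); w_t(x,0) = u_t(x,0) - 2u(x,0) = 0. The boundary conditions carry over: w(0,t) = w(π,t) = 0.
Separating variables: w = Σ [A_n cos(ω_n t) + B_n sin(ω_n t)] sin(nx), ω_n = 2n. From ICs: A_3=1, A_4=-1.
So w(x,t) = sin(3x)cos(6t) - sin(4x)cos(8t), and u(x,t) = exp(2t)w(x,t).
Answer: u(x, t) = exp(2t)sin(3x)cos(6t) - exp(2t)sin(4x)cos(8t)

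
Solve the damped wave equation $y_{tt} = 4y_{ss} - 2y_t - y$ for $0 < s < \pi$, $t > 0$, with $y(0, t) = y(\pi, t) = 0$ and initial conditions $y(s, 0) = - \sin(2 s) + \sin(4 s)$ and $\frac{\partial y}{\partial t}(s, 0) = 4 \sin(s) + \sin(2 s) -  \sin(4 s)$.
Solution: Substitute $y = e^{-t}u$, i.e. $u = e^{t}y$.
By the product rule, $y_t = e^{-t}(u_t - u)$, $y_{tt} = e^{-t}(u_{tt} - 2u_t + u)$, $y_{ss} = e^{-t}u_{ss}$.
Substituting into the PDE and dividing by $e^{-t}$: $u_{tt} - 2u_t + u = 4u_{ss} - 2(u_t - u) - u$.
The lower-order terms cancel, leaving the standard wave equation $u_{tt} = 4u_{ss}$.
Initial data for $u$: $u(s,0) = y(s,0) = - \sin(2 s) + \sin(4 s)$; $u_t(s,0) = y_t(s,0) + y(s,0) = 4 \sin(s)$. The boundary conditions carry over: $u(0,t) = u(\pi,t) = 0$.
Solve for $u$:
  Using separation of variables $u = X(s)T(t)$:
  Eigenfunctions: $\sin(ns)$, $n = 1, 2, 3, \ldots$
  General solution: $u(s, t) = \sum [A_n \cos(2n t) + B_n \sin(2n t)] \sin(ns)$
  From $u(s,0) = - \sin(2 s) + \sin(4 s)$: $A_2=-1, A_4=1$. From $u_t(s,0) = 4 \sin(s)$, using $u_t(s,0) = \sum \omega_n B_n \sin(ns)$ with $\omega_n = 2n$: $B_1 = 4/2 = 2$.
Hence $u(s,t) = 2 \sin(s) \sin(2 t) - \sin(2 s) \cos(4 t) + \sin(4 s) \cos(8 t)$.
Transform back: $y(s,t) = e^{-t}u(s,t)$.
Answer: $y(s, t) = 2 e^{-t} \sin(s) \sin(2 t) -  e^{-t} \sin(2 s) \cos(4 t) + e^{-t} \sin(4 s) \cos(8 t)$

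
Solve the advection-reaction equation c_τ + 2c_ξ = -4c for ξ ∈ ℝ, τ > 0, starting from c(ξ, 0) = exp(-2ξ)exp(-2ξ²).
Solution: Substitute c = exp(-2ξ)u.
Then c_ξ = exp(-2ξ)(u_ξ - 2u), c_τ = exp(-2ξ)u_τ; substituting and dividing by exp(-2ξ), the lower-order terms cancel: u_τ + 2u_ξ = 0 (standard advection equation).
Data for u: u(ξ,0) = exp(2ξ)c(ξ,0) = exp(-2ξ²).
By characteristics (dξ/dτ = 2), u(ξ,τ) = f(ξ - 2τ) with f = u(·, 0).
So u(ξ,τ) = exp(-2(ξ - 2τ)²), and c(ξ,τ) = exp(-2ξ)u(ξ,τ).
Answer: c(ξ, τ) = exp(-2ξ)exp(-2(ξ - 2τ)²)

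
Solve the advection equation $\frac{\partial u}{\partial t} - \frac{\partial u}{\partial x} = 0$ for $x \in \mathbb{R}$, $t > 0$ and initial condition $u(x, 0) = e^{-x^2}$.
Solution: By characteristics ($dx/dt = -1$), $u(x,t) = f(x + t)$ with $f = u( \cdot , 0)$.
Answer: $u(x, t) = e^{-(t + x)^2}$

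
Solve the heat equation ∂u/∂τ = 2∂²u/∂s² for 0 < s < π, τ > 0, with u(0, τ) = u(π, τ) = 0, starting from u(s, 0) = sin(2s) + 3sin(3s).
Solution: Using separation of variables u = X(s)T(τ):
Eigenfunctions: sin(ns), n = 1, 2, 3, ...
General solution: u(s, τ) = Σ c_n sin(ns) exp(-2n² τ)
Matching u(s,0) = sin(2s) + 3sin(3s) term by term: c_2=1, c_3=3.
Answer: u(s, τ) = exp(-8τ)sin(2s) + 3exp(-18τ)sin(3s)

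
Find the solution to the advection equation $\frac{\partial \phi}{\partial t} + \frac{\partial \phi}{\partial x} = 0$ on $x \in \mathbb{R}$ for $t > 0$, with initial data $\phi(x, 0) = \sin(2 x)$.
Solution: By characteristics ($dx/dt = 1$), $\phi(x,t) = f(x - t)$ with $f = \phi( \cdot , 0)$.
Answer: $\phi(x, t) = - \sin(2 t - 2 x)$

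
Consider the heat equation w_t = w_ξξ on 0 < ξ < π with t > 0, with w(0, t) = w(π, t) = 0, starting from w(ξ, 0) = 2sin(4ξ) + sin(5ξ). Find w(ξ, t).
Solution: Separating variables: w = Σ c_n exp(-n²t) sin(nξ). From w(ξ,0) = 2sin(4ξ) + sin(5ξ): c_4=2, c_5=1.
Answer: w(ξ, t) = 2exp(-16t)sin(4ξ) + exp(-25t)sin(5ξ)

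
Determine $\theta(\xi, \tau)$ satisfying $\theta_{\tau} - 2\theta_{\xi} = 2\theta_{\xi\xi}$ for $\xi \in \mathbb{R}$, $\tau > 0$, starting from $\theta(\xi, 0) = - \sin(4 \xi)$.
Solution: Moving frame: $\eta = \xi + 2\tau$, $\sigma = \tau$, $\theta = u(\eta,\sigma)$, so $\theta_{\tau} = u_{\sigma} + 2u_{\eta}$ and $\theta_{\xi\xi} = u_{\eta\eta}$.
Hence $\theta_{\tau} - 2\theta_{\xi} = u_{\sigma}$ and the PDE becomes the heat equation $u_{\sigma} = 2u_{\eta\eta}$ on $\eta \in \mathbb{R}$.
Initial data: $u(\eta,0) = \theta(\eta,0) = - \sin(4 \eta)$. Each mode $\sin(n\eta)$ decays as $e^{-2n^2\sigma}$ on $\mathbb{R}$, so $u(\eta,\sigma) = \sum c_n e^{-2n^2\sigma} \sin(n\eta)$ with $c_4=-1$: $u(\eta,\sigma) = - e^{-32 \sigma} \sin(4 \eta)$.
Substituting back: $\theta(\xi,\tau) = u(\xi + 2\tau, \tau)$.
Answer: $\theta(\xi, \tau) = - e^{-32 \tau} \sin(8 \tau + 4 \xi)$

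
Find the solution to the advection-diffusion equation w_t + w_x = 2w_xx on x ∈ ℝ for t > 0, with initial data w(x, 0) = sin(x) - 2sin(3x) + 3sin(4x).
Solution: Change to a moving frame: let η = x - t, σ = t and write w(x,t) = u(η,σ).
By the chain rule w_t = u_σ - u_η, w_x = u_η, w_xx = u_ηη.
Then w_t + w_x = u_σ: the advection term cancels and the PDE becomes the heat equation u_σ = 2u_ηη on η ∈ ℝ.
Initial data: u(η,0) = w(η,0) = sin(η) - 2sin(3η) + 3sin(4η).
On η ∈ ℝ each mode satisfies (sin(nη))″ = -n² sin(nη), so exp(-2n²σ) sin(nη) solves the heat equation; by superposition u(η,σ) = Σ c_n exp(-2n²σ) sin(nη).
Reading off the coefficients: c_1=1, c_3=-2, c_4=3, so u(η,σ) = exp(-2σ)sin(η) - 2exp(-18σ)sin(3η) + 3exp(-32σ)sin(4η).
Substituting back η = x - t, σ = t: w(x,t) = u(x - t, t).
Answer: w(x, t) = -exp(-2t)sin(t - x) + 2exp(-18t)sin(3t - 3x) - 3exp(-32t)sin(4t - 4x)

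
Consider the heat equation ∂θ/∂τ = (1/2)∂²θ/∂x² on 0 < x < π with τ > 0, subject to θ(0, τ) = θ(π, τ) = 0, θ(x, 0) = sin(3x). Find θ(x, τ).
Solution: Using separation of variables θ = X(x)G(τ):
Eigenfunctions: sin(nx), n = 1, 2, 3, ...
General solution: θ(x, τ) = Σ c_n sin(nx) exp(-n² τ/2)
Matching θ(x,0) = sin(3x) term by term: c_3=1.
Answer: θ(x, τ) = exp(-9τ/2)sin(3x)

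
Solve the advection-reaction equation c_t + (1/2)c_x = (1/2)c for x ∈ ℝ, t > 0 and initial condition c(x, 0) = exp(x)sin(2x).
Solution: Substitute c = exp(x)u, i.e. u = exp(-x)c.
By the product rule, c_x = exp(x)(u_x + u), c_t = exp(x)u_t.
Substituting into the PDE and dividing by exp(x): u_t + (1/2)(u_x + u) = (1/2)u.
The lower-order terms cancel, leaving the standard advection equation u_t + (1/2)u_x = 0.
Initial data for u: u(x,0) = exp(-x)c(x,0) = sin(2x).
Solve for u:
  By method of characteristics (waves move right with speed 1/2):
  Along characteristics x - (1/2)t = const, u is constant, so u(x,t) = f(x - (1/2)t) with f = u(·, 0).
Hence u(x,t) = -sin(t - 2x).
Transform back: c(x,t) = exp(x)u(x,t).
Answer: c(x, t) = -exp(x)sin(t - 2x)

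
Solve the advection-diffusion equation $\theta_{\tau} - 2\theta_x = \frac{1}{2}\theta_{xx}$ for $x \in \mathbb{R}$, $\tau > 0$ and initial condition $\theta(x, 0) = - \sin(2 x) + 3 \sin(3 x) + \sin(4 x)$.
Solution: Moving frame: $\eta = x + 2\tau$, $\sigma = \tau$, $\theta = u(\eta,\sigma)$, so $\theta_{\tau} = u_{\sigma} + 2u_{\eta}$ and $\theta_{xx} = u_{\eta\eta}$.
Hence $\theta_{\tau} - 2\theta_x = u_{\sigma}$ and the PDE becomes the heat equation $u_{\sigma} = \frac{1}{2}u_{\eta\eta}$ on $\eta \in \mathbb{R}$.
Initial data: $u(\eta,0) = \theta(\eta,0) = - \sin(2 \eta) + 3 \sin(3 \eta) + \sin(4 \eta)$. Each mode $\sin(n\eta)$ decays as $e^{-n^2\sigma/2}$ on $\mathbb{R}$, so $u(\eta,\sigma) = \sum c_n e^{-n^2\sigma/2} \sin(n\eta)$ with $c_2=-1, c_3=3, c_4=1$: $u(\eta,\sigma) = - e^{-2 \sigma} \sin(2 \eta) + e^{-8 \sigma} \sin(4 \eta) + 3 e^{-9 \sigma/2} \sin(3 \eta)$.
Substituting back: $\theta(x,\tau) = u(x + 2\tau, \tau)$.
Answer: $\theta(x, \tau) = - e^{-2 \tau} \sin(4 \tau + 2 x) + e^{-8 \tau} \sin(8 \tau + 4 x) + 3 e^{-9 \tau/2} \sin(6 \tau + 3 x)$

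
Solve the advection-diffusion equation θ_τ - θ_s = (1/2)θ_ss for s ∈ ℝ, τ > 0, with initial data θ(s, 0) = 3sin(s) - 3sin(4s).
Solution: Change to a moving frame: let η = s + τ, σ = τ and write θ(s,τ) = u(η,σ).
By the chain rule θ_τ = u_σ + u_η, θ_s = u_η, θ_ss = u_ηη.
Then θ_τ - θ_s = u_σ: the advection term cancels and the PDE becomes the heat equation u_σ = (1/2)u_ηη on η ∈ ℝ.
Initial data: u(η,0) = θ(η,0) = 3sin(η) - 3sin(4η).
On η ∈ ℝ each mode satisfies (sin(nη))″ = -n² sin(nη), so exp(-n²σ/2) sin(nη) solves the heat equation; by superposition u(η,σ) = Σ c_n exp(-n²σ/2) sin(nη).
Reading off the coefficients: c_1=3, c_4=-3, so u(η,σ) = -3exp(-8σ)sin(4η) + 3exp(-σ/2)sin(η).
Substituting back η = s + τ, σ = τ: θ(s,τ) = u(s + τ, τ).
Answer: θ(s, τ) = -3exp(-8τ)sin(4s + 4τ) + 3exp(-τ/2)sin(s + τ)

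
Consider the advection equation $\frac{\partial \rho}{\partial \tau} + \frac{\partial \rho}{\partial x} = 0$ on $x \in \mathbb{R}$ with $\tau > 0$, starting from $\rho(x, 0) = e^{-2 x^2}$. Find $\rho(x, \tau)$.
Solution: By method of characteristics (waves move right with speed 1):
Along characteristics $x - \tau =$ const, $\rho$ is constant, so $\rho(x,\tau) = f(x - \tau)$ with $f = \rho( \cdot , 0)$.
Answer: $\rho(x, \tau) = e^{-2 (-\tau + x)^2}$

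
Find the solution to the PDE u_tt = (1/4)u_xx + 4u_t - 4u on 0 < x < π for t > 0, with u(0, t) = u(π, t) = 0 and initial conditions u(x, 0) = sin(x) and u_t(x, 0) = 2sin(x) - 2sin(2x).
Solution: Substitute u = exp(2t)w, i.e. w = exp(-2t)u.
By the product rule, u_t = exp(2t)(w_t + 2w), u_tt = exp(2t)(w_tt + 4w_t + 4w), u_xx = exp(2t)w_xx.
Substituting into the PDE and dividing by exp(2t): w_tt + 4w_t + 4w = (1/4)w_xx + 4(w_t + 2w) - 4w.
The lower-order terms cancel, leaving the standard wave equation w_tt = (1/4)w_xx.
Initial data for w: w(x,0) = u(x,0) = sin(x); w_t(x,0) = u_t(x,0) - 2u(x,0) = -2sin(2x). The boundary conditions carry over: w(0,t) = w(π,t) = 0.
Solve for w:
  Using separation of variables w = X(x)T(t):
  Eigenfunctions: sin(nx), n = 1, 2, 3, ...
  General solution: w(x, t) = Σ [A_n cos(n t/2) + B_n sin(n t/2)] sin(nx)
  From w(x,0) = sin(x): A_1=1. From w_t(x,0) = -2sin(2x), using w_t(x,0) = Σ ω_n B_n sin(nx) with ω_n = n/2: B_2 = (-2)/1 = -2.
Hence w(x,t) = -2sin(t)sin(2x) + sin(x)cos(t/2).
Transform back: u(x,t) = exp(2t)w(x,t).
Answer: u(x, t) = -2exp(2t)sin(t)sin(2x) + exp(2t)sin(x)cos(t/2)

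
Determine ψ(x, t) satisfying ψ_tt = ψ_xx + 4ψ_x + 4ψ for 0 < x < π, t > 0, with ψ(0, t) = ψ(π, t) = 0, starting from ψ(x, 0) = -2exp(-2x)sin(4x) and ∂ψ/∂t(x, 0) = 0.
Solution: Substitute ψ = exp(-2x)u.
Then ψ_x = exp(-2x)(u_x - 2u), ψ_xx = exp(-2x)(u_xx - 4u_x + 4u), ψ_tt = exp(-2x)u_tt; substituting and dividing by exp(-2x), the lower-order terms cancel: u_tt = u_xx (standard wave equation).
Data for u: u(x,0) = exp(2x)ψ(x,0) = -2sin(4x); u_t(x,0) = exp(2x)ψ_t(x,0) = 0. The boundary conditions carry over: u(0,t) = u(π,t) = 0.
Separating variables: u = Σ [A_n cos(ω_n t) + B_n sin(ω_n t)] sin(nx), ω_n = n. From ICs: A_4=-2.
So u(x,t) = -2sin(4x)cos(4t), and ψ(x,t) = exp(-2x)u(x,t).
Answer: ψ(x, t) = -2exp(-2x)sin(4x)cos(4t)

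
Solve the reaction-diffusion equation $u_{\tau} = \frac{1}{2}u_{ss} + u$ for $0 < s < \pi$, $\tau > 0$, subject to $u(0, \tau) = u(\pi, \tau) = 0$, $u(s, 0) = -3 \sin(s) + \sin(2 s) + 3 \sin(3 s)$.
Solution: Substitute $u = e^{\tau}w$, i.e. $w = e^{-\tau}u$.
By the product rule, $u_{\tau} = e^{\tau}(w_{\tau} + w)$, $u_{ss} = e^{\tau}w_{ss}$.
Substituting into the PDE and dividing by $e^{\tau}$: $w_{\tau} + w = \frac{1}{2}w_{ss} + w$.
The lower-order terms cancel, leaving the standard heat equation $w_{\tau} = \frac{1}{2}w_{ss}$.
Initial data for $w$: $w(s,0) = u(s,0) = -3 \sin(s) + \sin(2 s) + 3 \sin(3 s)$. The boundary conditions carry over: $w(0,\tau) = w(\pi,\tau) = 0$.
Solve for $w$:
  Using separation of variables $w = X(s)T(\tau)$:
  Eigenfunctions: $\sin(ns)$, $n = 1, 2, 3, \ldots$
  General solution: $w(s, \tau) = \sum c_n \sin(ns) e^{-n^2 \tau/2}$
  Matching $w(s,0) = -3 \sin(s) + \sin(2 s) + 3 \sin(3 s)$ term by term: $c_1=-3, c_2=1, c_3=3$.
Hence $w(s,\tau) = e^{-2 \tau} \sin(2 s) - 3 e^{-\tau/2} \sin(s) + 3 e^{-9 \tau/2} \sin(3 s)$.
Transform back: $u(s,\tau) = e^{\tau}w(s,\tau)$.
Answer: $u(s, \tau) = -3 e^{\tau/2} \sin(s) + e^{-\tau} \sin(2 s) + 3 e^{-7 \tau/2} \sin(3 s)$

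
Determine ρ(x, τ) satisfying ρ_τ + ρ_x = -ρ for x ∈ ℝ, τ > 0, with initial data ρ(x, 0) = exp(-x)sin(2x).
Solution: Substitute ρ = exp(-x)u, i.e. u = exp(x)ρ.
By the product rule, ρ_x = exp(-x)(u_x - u), ρ_τ = exp(-x)u_τ.
Substituting into the PDE and dividing by exp(-x): u_τ + (u_x - u) = -u.
The lower-order terms cancel, leaving the standard advection equation u_τ + u_x = 0.
Initial data for u: u(x,0) = exp(x)ρ(x,0) = sin(2x).
Solve for u:
  By method of characteristics (waves move right with speed 1):
  Along characteristics x - τ = const, u is constant, so u(x,τ) = f(x - τ) with f = u(·, 0).
Hence u(x,τ) = sin(2x - 2τ).
Transform back: ρ(x,τ) = exp(-x)u(x,τ).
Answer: ρ(x, τ) = exp(-x)sin(2x - 2τ)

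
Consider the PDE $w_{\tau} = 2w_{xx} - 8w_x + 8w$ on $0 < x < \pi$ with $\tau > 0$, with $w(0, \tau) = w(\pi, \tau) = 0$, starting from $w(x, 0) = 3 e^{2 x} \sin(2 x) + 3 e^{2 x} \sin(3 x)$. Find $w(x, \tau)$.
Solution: Substitute $w = e^{2x}u$.
Then $w_x = e^{2x}(u_x + 2u)$, $w_{xx} = e^{2x}(u_{xx} + 4u_x + 4u)$, $w_{\tau} = e^{2x}u_{\tau}$; substituting and dividing by $e^{2x}$, the lower-order terms cancel: $u_{\tau} = 2u_{xx}$ (standard heat equation).
Data for $u$: $u(x,0) = e^{-2x}w(x,0) = 3 \sin(2 x) + 3 \sin(3 x)$. The boundary conditions carry over: $u(0,\tau) = u(\pi,\tau) = 0$.
Separating variables: $u = \sum c_n e^{-2n^2\tau} \sin(nx)$. From $u(x,0) = 3 \sin(2 x) + 3 \sin(3 x)$: $c_2=3, c_3=3$.
So $u(x,\tau) = 3 e^{-8 \tau} \sin(2 x) + 3 e^{-18 \tau} \sin(3 x)$, and $w(x,\tau) = e^{2x}u(x,\tau)$.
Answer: $w(x, \tau) = 3 e^{-8 \tau} e^{2 x} \sin(2 x) + 3 e^{-18 \tau} e^{2 x} \sin(3 x)$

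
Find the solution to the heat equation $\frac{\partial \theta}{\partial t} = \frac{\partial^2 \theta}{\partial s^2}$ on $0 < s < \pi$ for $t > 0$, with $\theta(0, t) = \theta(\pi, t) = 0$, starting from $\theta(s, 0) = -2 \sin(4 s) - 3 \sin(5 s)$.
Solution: Using separation of variables $\theta = X(s)G(t)$:
Eigenfunctions: $\sin(ns)$, $n = 1, 2, 3, \ldots$
General solution: $\theta(s, t) = \sum c_n \sin(ns) e^{-n^2 t}$
Matching $\theta(s,0) = -2 \sin(4 s) - 3 \sin(5 s)$ term by term: $c_4=-2, c_5=-3$.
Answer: $\theta(s, t) = -2 e^{-16 t} \sin(4 s) - 3 e^{-25 t} \sin(5 s)$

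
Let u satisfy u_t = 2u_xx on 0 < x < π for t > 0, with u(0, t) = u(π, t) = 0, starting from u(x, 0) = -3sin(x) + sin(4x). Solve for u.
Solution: Separating variables: u = Σ c_n exp(-2n²t) sin(nx). From u(x,0) = -3sin(x) + sin(4x): c_1=-3, c_4=1.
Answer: u(x, t) = -3exp(-2t)sin(x) + exp(-32t)sin(4x)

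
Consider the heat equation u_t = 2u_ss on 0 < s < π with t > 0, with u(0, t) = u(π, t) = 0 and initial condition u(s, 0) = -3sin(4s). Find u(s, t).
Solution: Separating variables: u = Σ c_n exp(-2n²t) sin(ns). From u(s,0) = -3sin(4s): c_4=-3.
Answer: u(s, t) = -3exp(-32t)sin(4s)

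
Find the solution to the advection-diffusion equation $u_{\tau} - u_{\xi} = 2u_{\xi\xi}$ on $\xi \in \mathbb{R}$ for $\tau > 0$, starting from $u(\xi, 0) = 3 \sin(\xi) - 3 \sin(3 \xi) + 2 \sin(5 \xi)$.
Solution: Change to a moving frame: let $\eta = \xi + \tau$, $\sigma = \tau$ and write $u(\xi,\tau) = w(\eta,\sigma)$.
By the chain rule $u_{\tau} = w_{\sigma} + w_{\eta}$, $u_{\xi} = w_{\eta}$, $u_{\xi\xi} = w_{\eta\eta}$.
Then $u_{\tau} - u_{\xi} = w_{\sigma}$: the advection term cancels and the PDE becomes the heat equation $w_{\sigma} = 2w_{\eta\eta}$ on $\eta \in \mathbb{R}$.
Initial data: $w(\eta,0) = u(\eta,0) = 3 \sin(\eta) - 3 \sin(3 \eta) + 2 \sin(5 \eta)$.
On $\eta \in \mathbb{R}$ each mode satisfies $(\sin(n\eta))'' = -n^2 \sin(n\eta)$, so $e^{-2n^2\sigma} \sin(n\eta)$ solves the heat equation; by superposition $w(\eta,\sigma) = \sum c_n e^{-2n^2\sigma} \sin(n\eta)$.
Reading off the coefficients: $c_1=3, c_3=-3, c_5=2$, so $w(\eta,\sigma) = 3 e^{-2 \sigma} \sin(\eta) - 3 e^{-18 \sigma} \sin(3 \eta) + 2 e^{-50 \sigma} \sin(5 \eta)$.
Substituting back $\eta = \xi + \tau$, $\sigma = \tau$: $u(\xi,\tau) = w(\xi + \tau, \tau)$.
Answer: $u(\xi, \tau) = 3 e^{-2 \tau} \sin(\tau + \xi) - 3 e^{-18 \tau} \sin(3 \tau + 3 \xi) + 2 e^{-50 \tau} \sin(5 \tau + 5 \xi)$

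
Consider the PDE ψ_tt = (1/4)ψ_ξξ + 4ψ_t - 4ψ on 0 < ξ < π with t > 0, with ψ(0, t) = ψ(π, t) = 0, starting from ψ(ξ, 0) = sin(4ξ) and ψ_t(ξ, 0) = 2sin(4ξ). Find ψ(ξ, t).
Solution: Substitute ψ = exp(2t)u, i.e. u = exp(-2t)ψ.
By the product rule, ψ_t = exp(2t)(u_t + 2u), ψ_tt = exp(2t)(u_tt + 4u_t + 4u), ψ_ξξ = exp(2t)u_ξξ.
Substituting into the PDE and dividing by exp(2t): u_tt + 4u_t + 4u = (1/4)u_ξξ + 4(u_t + 2u) - 4u.
The lower-order terms cancel, leaving the standard wave equation u_tt = (1/4)u_ξξ.
Initial data for u: u(ξ,0) = ψ(ξ,0) = sin(4ξ); u_t(ξ,0) = ψ_t(ξ,0) - 2ψ(ξ,0) = 0. The boundary conditions carry over: u(0,t) = u(π,t) = 0.
Solve for u:
  Using separation of variables u = X(ξ)T(t):
  Eigenfunctions: sin(nξ), n = 1, 2, 3, ...
  General solution: u(ξ, t) = Σ [A_n cos(n t/2) + B_n sin(n t/2)] sin(nξ)
  From u(ξ,0) = sin(4ξ): A_4=1. From u_t(ξ,0) = 0: all B_n = 0.
Hence u(ξ,t) = sin(4ξ)cos(2t).
Transform back: ψ(ξ,t) = exp(2t)u(ξ,t).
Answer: ψ(ξ, t) = exp(2t)sin(4ξ)cos(2t)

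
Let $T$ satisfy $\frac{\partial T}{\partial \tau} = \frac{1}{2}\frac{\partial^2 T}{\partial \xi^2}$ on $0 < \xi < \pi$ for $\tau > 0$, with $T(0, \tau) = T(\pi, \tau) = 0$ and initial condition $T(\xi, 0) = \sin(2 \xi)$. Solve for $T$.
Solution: Using separation of variables $T = X(\xi)G(\tau)$:
Eigenfunctions: $\sin(n\xi)$, $n = 1, 2, 3, \ldots$
General solution: $T(\xi, \tau) = \sum c_n \sin(n\xi) e^{-n^2 \tau/2}$
Matching $T(\xi,0) = \sin(2 \xi)$ term by term: $c_2=1$.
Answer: $T(\xi, \tau) = e^{-2 \tau} \sin(2 \xi)$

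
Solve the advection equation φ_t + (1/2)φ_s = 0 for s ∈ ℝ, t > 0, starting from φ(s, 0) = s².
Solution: By method of characteristics (waves move right with speed 1/2):
Along characteristics s - (1/2)t = const, φ is constant, so φ(s,t) = f(s - (1/2)t) with f = φ(·, 0).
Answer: φ(s, t) = s² - st + (1/4)t²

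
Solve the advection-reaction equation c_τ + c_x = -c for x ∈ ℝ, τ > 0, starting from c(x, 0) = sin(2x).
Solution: Substitute c = exp(-τ)u, i.e. u = exp(τ)c.
By the product rule, c_τ = exp(-τ)(u_τ - u), c_x = exp(-τ)u_x.
Substituting into the PDE and dividing by exp(-τ): u_τ - u + u_x = -u.
The lower-order terms cancel, leaving the standard advection equation u_τ + u_x = 0.
Initial data for u: u(x,0) = c(x,0) = sin(2x).
Solve for u:
  By method of characteristics (waves move right with speed 1):
  Along characteristics x - τ = const, u is constant, so u(x,τ) = f(x - τ) with f = u(·, 0).
Hence u(x,τ) = sin(2x - 2τ).
Transform back: c(x,τ) = exp(-τ)u(x,τ).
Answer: c(x, τ) = exp(-τ)sin(2x - 2τ)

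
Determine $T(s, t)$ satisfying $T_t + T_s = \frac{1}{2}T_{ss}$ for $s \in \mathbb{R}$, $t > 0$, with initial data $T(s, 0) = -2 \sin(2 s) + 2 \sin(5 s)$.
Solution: Change to a moving frame: let $\eta = s - t$, $\sigma = t$ and write $T(s,t) = u(\eta,\sigma)$.
By the chain rule $T_t = u_{\sigma} - u_{\eta}$, $T_s = u_{\eta}$, $T_{ss} = u_{\eta\eta}$.
Then $T_t + T_s = u_{\sigma}$: the advection term cancels and the PDE becomes the heat equation $u_{\sigma} = \frac{1}{2}u_{\eta\eta}$ on $\eta \in \mathbb{R}$.
Initial data: $u(\eta,0) = T(\eta,0) = -2 \sin(2 \eta) + 2 \sin(5 \eta)$.
On $\eta \in \mathbb{R}$ each mode satisfies $(\sin(n\eta))'' = -n^2 \sin(n\eta)$, so $e^{-n^2\sigma/2} \sin(n\eta)$ solves the heat equation; by superposition $u(\eta,\sigma) = \sum c_n e^{-n^2\sigma/2} \sin(n\eta)$.
Reading off the coefficients: $c_2=-2, c_5=2$, so $u(\eta,\sigma) = -2 e^{-2 \sigma} \sin(2 \eta) + 2 e^{-25 \sigma/2} \sin(5 \eta)$.
Substituting back $\eta = s - t$, $\sigma = t$: $T(s,t) = u(s - t, t)$.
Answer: $T(s, t) = -2 e^{-2 t} \sin(2 s - 2 t) + 2 e^{-25 t/2} \sin(5 s - 5 t)$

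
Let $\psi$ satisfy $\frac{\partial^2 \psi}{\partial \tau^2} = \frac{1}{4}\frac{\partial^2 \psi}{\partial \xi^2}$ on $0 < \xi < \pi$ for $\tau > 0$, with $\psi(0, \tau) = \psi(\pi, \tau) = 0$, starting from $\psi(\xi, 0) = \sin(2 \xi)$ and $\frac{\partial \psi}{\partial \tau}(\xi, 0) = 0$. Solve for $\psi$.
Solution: Using separation of variables $\psi = X(\xi)T(\tau)$:
Eigenfunctions: $\sin(n\xi)$, $n = 1, 2, 3, \ldots$
General solution: $\psi(\xi, \tau) = \sum [A_n \cos(n \tau/2) + B_n \sin(n \tau/2)] \sin(n\xi)$
From $\psi(\xi,0) = \sin(2 \xi)$: $A_2=1$. From $\psi_{\tau}(\xi,0) = 0$: all $B_n = 0$.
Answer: $\psi(\xi, \tau) = \sin(2 \xi) \cos(\tau)$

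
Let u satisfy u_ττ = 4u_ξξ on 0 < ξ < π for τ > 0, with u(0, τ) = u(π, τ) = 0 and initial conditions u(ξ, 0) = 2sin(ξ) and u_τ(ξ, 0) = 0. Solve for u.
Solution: Separating variables: u = Σ [A_n cos(ω_n τ) + B_n sin(ω_n τ)] sin(nξ), ω_n = 2n. From ICs: A_1=2.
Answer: u(ξ, τ) = 2sin(ξ)cos(2τ)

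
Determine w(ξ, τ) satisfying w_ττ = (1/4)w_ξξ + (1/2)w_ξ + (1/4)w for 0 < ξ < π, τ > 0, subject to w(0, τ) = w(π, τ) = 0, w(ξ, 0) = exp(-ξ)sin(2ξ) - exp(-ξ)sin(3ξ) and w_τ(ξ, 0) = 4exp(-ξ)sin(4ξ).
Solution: Substitute w = exp(-ξ)u, i.e. u = exp(ξ)w.
By the product rule, w_ξ = exp(-ξ)(u_ξ - u), w_ξξ = exp(-ξ)(u_ξξ - 2u_ξ + u), w_ττ = exp(-ξ)u_ττ.
Substituting into the PDE and dividing by exp(-ξ): u_ττ = (1/4)(u_ξξ - 2u_ξ + u) + (1/2)(u_ξ - u) + (1/4)u.
The lower-order terms cancel, leaving the standard wave equation u_ττ = (1/4)u_ξξ.
Initial data for u: u(ξ,0) = exp(ξ)w(ξ,0) = sin(2ξ) - sin(3ξ); u_τ(ξ,0) = exp(ξ)w_τ(ξ,0) = 4sin(4ξ). The boundary conditions carry over: u(0,τ) = u(π,τ) = 0.
Solve for u:
  Using separation of variables u = X(ξ)T(τ):
  Eigenfunctions: sin(nξ), n = 1, 2, 3, ...
  General solution: u(ξ, τ) = Σ [A_n cos(n τ/2) + B_n sin(n τ/2)] sin(nξ)
  From u(ξ,0) = sin(2ξ) - sin(3ξ): A_2=1, A_3=-1. From u_τ(ξ,0) = 4sin(4ξ), using u_τ(ξ,0) = Σ ω_n B_n sin(nξ) with ω_n = n/2: B_4 = 4/2 = 2.
Hence u(ξ,τ) = sin(2ξ)cos(τ) - sin(3ξ)cos(3τ/2) + 2sin(4ξ)sin(2τ).
Transform back: w(ξ,τ) = exp(-ξ)u(ξ,τ).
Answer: w(ξ, τ) = exp(-ξ)sin(2ξ)cos(τ) - exp(-ξ)sin(3ξ)cos(3τ/2) + 2exp(-ξ)sin(4ξ)sin(2τ)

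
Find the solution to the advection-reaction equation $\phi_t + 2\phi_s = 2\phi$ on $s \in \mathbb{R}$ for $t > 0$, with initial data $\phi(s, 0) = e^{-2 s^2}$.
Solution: Substitute $\phi = e^{2t}u$, i.e. $u = e^{-2t}\phi$.
By the product rule, $\phi_t = e^{2t}(u_t + 2u)$, $\phi_s = e^{2t}u_s$.
Substituting into the PDE and dividing by $e^{2t}$: $u_t + 2u + 2u_s = 2u$.
The lower-order terms cancel, leaving the standard advection equation $u_t + 2u_s = 0$.
Initial data for $u$: $u(s,0) = \phi(s,0) = e^{-2 s^2}$.
Solve for $u$:
  By method of characteristics (waves move right with speed 2):
  Along characteristics $s - 2t =$ const, $u$ is constant, so $u(s,t) = f(s - 2t)$ with $f = u( \cdot , 0)$.
Hence $u(s,t) = e^{-2 (s - 2 t)^2}$.
Transform back: $\phi(s,t) = e^{2t}u(s,t)$.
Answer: $\phi(s, t) = e^{2 t} e^{-2 (s - 2 t)^2}$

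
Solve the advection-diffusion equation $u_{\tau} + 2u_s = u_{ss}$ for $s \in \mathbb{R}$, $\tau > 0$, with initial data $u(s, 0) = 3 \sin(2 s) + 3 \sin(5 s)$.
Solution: Change to a moving frame: let $\eta = s - 2\tau$, $\sigma = \tau$ and write $u(s,\tau) = w(\eta,\sigma)$.
By the chain rule $u_{\tau} = w_{\sigma} - 2w_{\eta}$, $u_s = w_{\eta}$, $u_{ss} = w_{\eta\eta}$.
Then $u_{\tau} + 2u_s = w_{\sigma}$: the advection term cancels and the PDE becomes the heat equation $w_{\sigma} = w_{\eta\eta}$ on $\eta \in \mathbb{R}$.
Initial data: $w(\eta,0) = u(\eta,0) = 3 \sin(2 \eta) + 3 \sin(5 \eta)$.
On $\eta \in \mathbb{R}$ each mode satisfies $(\sin(n\eta))'' = -n^2 \sin(n\eta)$, so $e^{-n^2\sigma} \sin(n\eta)$ solves the heat equation; by superposition $w(\eta,\sigma) = \sum c_n e^{-n^2\sigma} \sin(n\eta)$.
Reading off the coefficients: $c_2=3, c_5=3$, so $w(\eta,\sigma) = 3 e^{-4 \sigma} \sin(2 \eta) + 3 e^{-25 \sigma} \sin(5 \eta)$.
Substituting back $\eta = s - 2\tau$, $\sigma = \tau$: $u(s,\tau) = w(s - 2\tau, \tau)$.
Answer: $u(s, \tau) = -3 e^{-4 \tau} \sin(4 \tau - 2 s) - 3 e^{-25 \tau} \sin(10 \tau - 5 s)$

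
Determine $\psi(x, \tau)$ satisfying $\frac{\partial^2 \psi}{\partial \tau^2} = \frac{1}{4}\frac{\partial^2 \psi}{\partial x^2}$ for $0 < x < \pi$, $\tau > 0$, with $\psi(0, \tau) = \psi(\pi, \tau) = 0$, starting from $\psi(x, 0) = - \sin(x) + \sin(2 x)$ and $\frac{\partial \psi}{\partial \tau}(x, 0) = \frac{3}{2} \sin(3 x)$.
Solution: Using separation of variables $\psi = X(x)T(\tau)$:
Eigenfunctions: $\sin(nx)$, $n = 1, 2, 3, \ldots$
General solution: $\psi(x, \tau) = \sum [A_n \cos(n \tau/2) + B_n \sin(n \tau/2)] \sin(nx)$
From $\psi(x,0) = - \sin(x) + \sin(2 x)$: $A_1=-1, A_2=1$. From $\psi_{\tau}(x,0) = \frac{3}{2} \sin(3 x)$, using $\psi_{\tau}(x,0) = \sum \omega_n B_n \sin(nx)$ with $\omega_n = n/2$: $B_3 = (3/2)/(3/2) = 1$.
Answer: $\psi(x, \tau) = \sin(3 \tau/2) \sin(3 x) -  \sin(x) \cos(\tau/2) + \sin(2 x) \cos(\tau)$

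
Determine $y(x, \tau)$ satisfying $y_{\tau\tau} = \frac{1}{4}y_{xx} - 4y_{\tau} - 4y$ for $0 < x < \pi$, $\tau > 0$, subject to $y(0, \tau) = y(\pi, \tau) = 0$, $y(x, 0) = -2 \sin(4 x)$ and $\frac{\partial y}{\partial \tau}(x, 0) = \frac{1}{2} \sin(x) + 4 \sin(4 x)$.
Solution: Substitute $y = e^{-2\tau}u$, i.e. $u = e^{2\tau}y$.
By the product rule, $y_{\tau} = e^{-2\tau}(u_{\tau} - 2u)$, $y_{\tau\tau} = e^{-2\tau}(u_{\tau\tau} - 4u_{\tau} + 4u)$, $y_{xx} = e^{-2\tau}u_{xx}$.
Substituting into the PDE and dividing by $e^{-2\tau}$: $u_{\tau\tau} - 4u_{\tau} + 4u = \frac{1}{4}u_{xx} - 4(u_{\tau} - 2u) - 4u$.
The lower-order terms cancel, leaving the standard wave equation $u_{\tau\tau} = \frac{1}{4}u_{xx}$.
Initial data for $u$: $u(x,0) = y(x,0) = -2 \sin(4 x)$; $u_{\tau}(x,0) = y_{\tau}(x,0) + 2y(x,0) = \frac{1}{2} \sin(x)$. The boundary conditions carry over: $u(0,\tau) = u(\pi,\tau) = 0$.
Solve for $u$:
  Using separation of variables $u = X(x)T(\tau)$:
  Eigenfunctions: $\sin(nx)$, $n = 1, 2, 3, \ldots$
  General solution: $u(x, \tau) = \sum [A_n \cos(n \tau/2) + B_n \sin(n \tau/2)] \sin(nx)$
  From $u(x,0) = -2 \sin(4 x)$: $A_4=-2$. From $u_{\tau}(x,0) = \frac{1}{2} \sin(x)$, using $u_{\tau}(x,0) = \sum \omega_n B_n \sin(nx)$ with $\omega_n = n/2$: $B_1 = (1/2)/(1/2) = 1$.
Hence $u(x,\tau) = \sin(x) \sin(\tau/2) - 2 \sin(4 x) \cos(2 \tau)$.
Transform back: $y(x,\tau) = e^{-2\tau}u(x,\tau)$.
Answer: $y(x, \tau) = e^{-2 \tau} \sin(\tau/2) \sin(x) - 2 e^{-2 \tau} \sin(4 x) \cos(2 \tau)$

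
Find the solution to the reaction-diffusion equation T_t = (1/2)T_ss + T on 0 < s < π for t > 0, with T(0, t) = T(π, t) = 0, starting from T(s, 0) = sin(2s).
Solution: Substitute T = exp(t)u.
Then T_t = exp(t)(u_t + u), T_ss = exp(t)u_ss; substituting and dividing by exp(t), the lower-order terms cancel: u_t = (1/2)u_ss (standard heat equation).
Data for u: u(s,0) = T(s,0) = sin(2s). The boundary conditions carry over: u(0,t) = u(π,t) = 0.
Separating variables: u = Σ c_n exp(-n²t/2) sin(ns). From u(s,0) = sin(2s): c_2=1.
So u(s,t) = exp(-2t)sin(2s), and T(s,t) = exp(t)u(s,t).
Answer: T(s, t) = exp(-t)sin(2s)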